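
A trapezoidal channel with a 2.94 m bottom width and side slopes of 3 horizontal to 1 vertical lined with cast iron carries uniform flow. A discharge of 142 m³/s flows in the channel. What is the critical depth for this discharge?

y_c = 2.96 m

At critical depth, Q² T / (g A³) = 1, i.e. A³/T = Q²/g = 142²/9.81 = 2055.
Try y = 3.32 m: A³/T = 3436 — too large.
Try y = 2.96 m: A³/T = 2069 — close enough.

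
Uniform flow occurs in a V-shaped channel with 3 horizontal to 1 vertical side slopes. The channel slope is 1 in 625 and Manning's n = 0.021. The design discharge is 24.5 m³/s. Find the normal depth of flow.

y_n = 2.08 m

Manning's equation rearranged: A R^(2/3) = nQ / (1·√S) = 0.021 × 24.5 / (√0.0016) = 12.86.
Try y = 2.42 m: A R^(2/3) = 19.26 — high.
Try y = 1.45 m: A R^(2/3) = 4.915 — low.
Try y = 2.08 m: A R^(2/3) = 12.86 — close enough.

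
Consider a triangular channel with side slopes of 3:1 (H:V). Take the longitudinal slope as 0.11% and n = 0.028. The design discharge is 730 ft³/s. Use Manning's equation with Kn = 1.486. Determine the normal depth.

y_n = 7.65 ft

Manning's equation rearranged: A R^(2/3) = nQ / (1.486·√S) = 0.028 × 730 / (1.486 × √0.0011) = 414.7.
Try y = 9.69 ft: A R^(2/3) = 778.7 — high.
Try y = 5.88 ft: A R^(2/3) = 205.5 — low.
Try y = 7.65 ft: A R^(2/3) = 414.6 — matches.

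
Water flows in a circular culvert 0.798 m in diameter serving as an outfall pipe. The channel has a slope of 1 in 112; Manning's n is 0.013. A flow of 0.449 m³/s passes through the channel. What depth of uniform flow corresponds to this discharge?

Manning's equation rearranged: A R^(2/3) = nQ / (1·√S) = 0.013 × 0.449 / (√0.008929) = 0.06177.
Trying y = 0.238 m: A R^(2/3) = 0.03306 — low.
Trying y = 0.332 m: A R^(2/3) = 0.06181 — ≈ 0.06177.

y_n = 0.332 m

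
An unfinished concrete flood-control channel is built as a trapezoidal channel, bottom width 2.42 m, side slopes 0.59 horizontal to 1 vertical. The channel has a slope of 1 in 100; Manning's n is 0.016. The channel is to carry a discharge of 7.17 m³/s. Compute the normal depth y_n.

y_n = 0.67 m

Manning's equation rearranged: A R^(2/3) = nQ / (1·√S) = 0.016 × 7.17 / (√0.01) = 1.147.
Try y = 0.779 m: A R^(2/3) = 1.47 — over.
Try y = 0.542 m: A R^(2/3) = 0.8111 — short.
Try y = 0.67 m: A R^(2/3) = 1.147 — close enough.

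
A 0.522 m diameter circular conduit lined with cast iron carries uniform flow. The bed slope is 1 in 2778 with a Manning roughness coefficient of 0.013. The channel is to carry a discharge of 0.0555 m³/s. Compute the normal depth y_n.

Manning's equation rearranged: A R^(2/3) = nQ / (1·√S) = 0.013 × 0.0555 / (√0.00036) = 0.03803.
Try y = 0.351 m: A R^(2/3) = 0.04368 — high.
Try y = 0.319 m: A R^(2/3) = 0.03804 — matches.

y_n = 0.319 m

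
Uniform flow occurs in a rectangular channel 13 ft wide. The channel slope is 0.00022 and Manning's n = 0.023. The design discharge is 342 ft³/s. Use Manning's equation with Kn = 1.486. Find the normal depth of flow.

y_n = 10.8 ft

Manning's equation rearranged: A R^(2/3) = nQ / (1.486·√S) = 0.023 × 342 / (1.486 × √0.00022) = 356.9.
Try y = 12.8 ft: A R^(2/3) = 440.8 — over.
Try y = 9 ft: A R^(2/3) = 283.6 — short.
Try y = 10.8 ft: A R^(2/3) = 357.2 — matches.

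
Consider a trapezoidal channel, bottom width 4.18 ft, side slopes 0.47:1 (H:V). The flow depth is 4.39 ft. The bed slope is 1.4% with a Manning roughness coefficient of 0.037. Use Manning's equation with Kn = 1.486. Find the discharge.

Q = 205 ft³/s

With bottom width b = 4.18 ft and side slope z = 0.47: A = (b + zy)y = (4.18 + 0.47×4.39)×4.39 = 27.41 ft²; P = b + 2y√(1+z²) = 4.18 + 2×4.39×1.105 = 13.88 ft.
Hydraulic radius R = A/P = 27.41/13.88 = 1.974 ft.
Manning's equation: Q = (1.486/n) A R^(2/3) S^(1/2) = (1.486/0.037) × 27.41 × 1.974^(2/3) × 0.014^(1/2) = 205 ft³/s.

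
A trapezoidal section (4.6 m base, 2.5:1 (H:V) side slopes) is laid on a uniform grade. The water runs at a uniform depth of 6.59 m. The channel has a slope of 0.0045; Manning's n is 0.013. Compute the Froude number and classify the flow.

With bottom width b = 4.6 m and side slope z = 2.5: A = (b + zy)y = (4.6 + 2.5×6.59)×6.59 = 138.9 m²; P = b + 2y√(1+z²) = 4.6 + 2×6.59×2.693 = 40.09 m.
Hydraulic radius R = A/P = 138.9/40.09 = 3.464 m.
V = (1/n) R^(2/3) √S = (1/0.013) × 3.464^(2/3) × √0.0045 = 11.81 m/s. Hydraulic depth D_h = A/T = 138.9/37.55 = 3.699 m.
Froude number Fr = V/√(g·D_h) = 11.81/√(9.81×3.699) = 1.96, which is greater than 1, so the flow is supercritical.

supercritical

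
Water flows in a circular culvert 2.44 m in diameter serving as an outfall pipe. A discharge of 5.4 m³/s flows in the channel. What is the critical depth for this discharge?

At critical depth, Q² T / (g A³) = 1, i.e. A³/T = Q²/g = 5.4²/9.81 = 2.972.
At y = 1.32 m: A³/T = 7.076 — high.
At y = 1.05 m: A³/T = 2.95 — matches.

y_c = 1.05 m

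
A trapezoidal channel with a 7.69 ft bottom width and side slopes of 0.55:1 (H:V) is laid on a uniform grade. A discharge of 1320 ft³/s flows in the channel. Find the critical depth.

y_c = 7.97 ft

At critical depth, Q² T / (g A³) = 1, i.e. A³/T = Q²/g = 1320²/32.2 = 54110.
Trying y = 5.96 ft: A³/T = 19610 — low.
Trying y = 8.99 ft: A³/T = 83360 — high.
Trying y = 7.97 ft: A³/T = 54140 — matches.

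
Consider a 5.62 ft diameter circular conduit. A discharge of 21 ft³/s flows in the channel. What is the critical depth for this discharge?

At critical depth, Q² T / (g A³) = 1, i.e. A³/T = Q²/g = 21²/32.2 = 13.7.
Trying y = 1.37 ft: A³/T = 21.24 — too large.
Trying y = 1 ft: A³/T = 6.196 — too small.
Trying y = 1.22 ft: A³/T = 13.51 — close enough.

y_c = 1.22 ft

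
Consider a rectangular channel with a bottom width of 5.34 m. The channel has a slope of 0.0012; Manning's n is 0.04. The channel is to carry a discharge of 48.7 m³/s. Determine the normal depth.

Manning's equation rearranged: A R^(2/3) = nQ / (1·√S) = 0.04 × 48.7 / (√0.0012) = 56.23.
Try y = 8.04 m: A R^(2/3) = 68.25 — over.
Try y = 5.9 m: A R^(2/3) = 47.28 — short.
Try y = 6.82 m: A R^(2/3) = 56.24 — ≈ 56.23.

y_n = 6.82 m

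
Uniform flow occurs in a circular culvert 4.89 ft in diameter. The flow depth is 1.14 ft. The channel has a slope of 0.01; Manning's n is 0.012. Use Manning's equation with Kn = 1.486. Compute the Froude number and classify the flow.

supercritical

For a circular section of diameter D = 4.89 ft at depth y = 1.14 ft, the central angle is θ = 2 arccos(1 − 2y/D) = 2.016 rad. Then A = (D²/8)(θ − sin θ) = 3.326 ft² and P = Dθ/2 = 4.928 ft.
Hydraulic radius R = A/P = 3.326/4.928 = 0.675 ft.
V = (1.486/n) R^(2/3) √S = (1.486/0.012) × 0.675^(2/3) × √0.01 = 9.529 ft/s. Hydraulic depth D_h = A/T = 3.326/4.135 = 0.8044 ft.
Froude number Fr = V/√(g·D_h) = 9.529/√(32.2×0.8044) = 1.87, which is greater than 1, so the flow is supercritical.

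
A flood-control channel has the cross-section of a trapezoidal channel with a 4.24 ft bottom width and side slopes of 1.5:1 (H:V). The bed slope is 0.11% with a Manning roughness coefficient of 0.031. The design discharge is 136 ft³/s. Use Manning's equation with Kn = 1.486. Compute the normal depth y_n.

Manning's equation rearranged: A R^(2/3) = nQ / (1.486·√S) = 0.031 × 136 / (1.486 × √0.0011) = 85.54.
Trying y = 3.52 ft: A R^(2/3) = 52.82 — too small.
Trying y = 4.77 ft: A R^(2/3) = 101.1 — too large.
Trying y = 4.42 ft: A R^(2/3) = 85.68 — ≈ 85.54.

y_n = 4.42 ft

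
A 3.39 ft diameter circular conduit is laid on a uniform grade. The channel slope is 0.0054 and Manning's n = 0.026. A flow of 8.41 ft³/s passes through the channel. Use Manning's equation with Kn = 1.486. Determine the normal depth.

y_n = 1.15 ft

Manning's equation rearranged: A R^(2/3) = nQ / (1.486·√S) = 0.026 × 8.41 / (1.486 × √0.0054) = 2.002.
Trying y = 0.836 ft: A R^(2/3) = 1.078 — too small.
Trying y = 1.15 ft: A R^(2/3) = 2.003 — matches.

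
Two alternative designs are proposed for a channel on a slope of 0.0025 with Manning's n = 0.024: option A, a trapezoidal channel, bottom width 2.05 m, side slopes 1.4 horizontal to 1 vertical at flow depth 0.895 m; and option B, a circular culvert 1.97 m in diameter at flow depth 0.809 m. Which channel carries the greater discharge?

Channel A: With bottom width b = 2.05 m and side slope z = 1.4: A = (b + zy)y = (2.05 + 1.4×0.895)×0.895 = 2.956 m²; P = b + 2y√(1+z²) = 2.05 + 2×0.895×1.72 = 5.13 m. Hydraulic radius R = A/P = 2.956/5.13 = 0.5763 m. Q_A = (1/0.024)·2.956·0.5763^(2/3)·√0.0025 = 4.265 m³/s.
Channel B: For a circular section of diameter D = 1.97 m at depth y = 0.809 m, the central angle is θ = 2 arccos(1 − 2y/D) = 2.782 rad. Then A = (D²/8)(θ − sin θ) = 1.179 m² and P = Dθ/2 = 2.741 m. Hydraulic radius R = A/P = 1.179/2.741 = 0.4303 m. Q_B = (1/0.024)·1.179·0.4303^(2/3)·√0.0025 = 1.4 m³/s.
Q_A = 4.265 m³/s vs Q_B = 1.4 m³/s, so channel A carries more.

channel A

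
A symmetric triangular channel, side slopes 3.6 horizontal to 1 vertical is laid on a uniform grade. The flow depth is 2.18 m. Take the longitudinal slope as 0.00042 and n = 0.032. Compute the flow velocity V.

V = 0.662 m/s

For a triangular section with side slope z = 3.6: A = zy² = 3.6×2.18² = 17.11 m²; P = 2y√(1+z²) = 2×2.18×3.736 = 16.29 m.
Hydraulic radius R = A/P = 17.11/16.29 = 1.05 m.
From Manning's equation, V = (1/n) R^(2/3) S^(1/2) = (1/0.032) × 1.05^(2/3) × 0.00042^(1/2) = 0.662 m/s.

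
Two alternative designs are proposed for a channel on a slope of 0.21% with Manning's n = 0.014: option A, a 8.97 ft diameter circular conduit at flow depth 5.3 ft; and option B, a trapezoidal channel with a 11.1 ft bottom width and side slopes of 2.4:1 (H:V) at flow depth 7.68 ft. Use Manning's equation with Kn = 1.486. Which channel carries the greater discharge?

Channel A: For a circular section of diameter D = 8.97 ft at depth y = 5.3 ft, the central angle is θ = 2 arccos(1 − 2y/D) = 3.507 rad. Then A = (D²/8)(θ − sin θ) = 38.87 ft² and P = Dθ/2 = 15.73 ft. Hydraulic radius R = A/P = 38.87/15.73 = 2.471 ft. Q_A = (1.486/0.014)·38.87·2.471^(2/3)·√0.0021 = 345.5 ft³/s.
Channel B: With bottom width b = 11.1 ft and side slope z = 2.4: A = (b + zy)y = (11.1 + 2.4×7.68)×7.68 = 226.8 ft²; P = b + 2y√(1+z²) = 11.1 + 2×7.68×2.6 = 51.04 ft. Hydraulic radius R = A/P = 226.8/51.04 = 4.444 ft. Q_B = (1.486/0.014)·226.8·4.444^(2/3)·√0.0021 = 2982 ft³/s.
Q_A = 345.5 ft³/s vs Q_B = 2982 ft³/s, so channel B carries more.

channel B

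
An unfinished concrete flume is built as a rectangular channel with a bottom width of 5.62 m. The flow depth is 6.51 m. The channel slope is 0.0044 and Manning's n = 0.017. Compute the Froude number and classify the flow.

subcritical

Flow area A = b·y = 5.62 × 6.51 = 36.59 m². Wetted perimeter P = b + 2y = 5.62 + 2×6.51 = 18.64 m.
Hydraulic radius R = A/P = 36.59/18.64 = 1.963 m.
V = (1/n) R^(2/3) √S = (1/0.017) × 1.963^(2/3) × √0.0044 = 6.117 m/s. Hydraulic depth D_h = A/T = 36.59/5.62 = 6.51 m.
Froude number Fr = V/√(g·D_h) = 6.117/√(9.81×6.51) = 0.765, which is less than 1, so the flow is subcritical.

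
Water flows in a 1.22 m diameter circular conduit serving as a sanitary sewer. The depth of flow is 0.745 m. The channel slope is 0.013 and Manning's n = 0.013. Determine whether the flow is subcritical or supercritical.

For a circular section of diameter D = 1.22 m at depth y = 0.745 m, the central angle is θ = 2 arccos(1 − 2y/D) = 3.588 rad. Then A = (D²/8)(θ − sin θ) = 0.7478 m² and P = Dθ/2 = 2.189 m.
Hydraulic radius R = A/P = 0.7478/2.189 = 0.3417 m.
V = (1/n) R^(2/3) √S = (1/0.013) × 0.3417^(2/3) × √0.013 = 4.287 m/s. Hydraulic depth D_h = A/T = 0.7478/1.19 = 0.6286 m.
Froude number Fr = V/√(g·D_h) = 4.287/√(9.81×0.6286) = 1.73, which is greater than 1, so the flow is supercritical.

supercritical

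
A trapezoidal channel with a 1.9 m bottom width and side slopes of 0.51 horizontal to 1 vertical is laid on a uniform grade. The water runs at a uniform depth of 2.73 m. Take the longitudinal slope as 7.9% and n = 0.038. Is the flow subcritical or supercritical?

With bottom width b = 1.9 m and side slope z = 0.51: A = (b + zy)y = (1.9 + 0.51×2.73)×2.73 = 8.988 m²; P = b + 2y√(1+z²) = 1.9 + 2×2.73×1.123 = 8.029 m.
Hydraulic radius R = A/P = 8.988/8.029 = 1.119 m.
V = (1/n) R^(2/3) √S = (1/0.038) × 1.119^(2/3) × √0.079 = 7.974 m/s. Hydraulic depth D_h = A/T = 8.988/4.685 = 1.919 m.
Froude number Fr = V/√(g·D_h) = 7.974/√(9.81×1.919) = 1.84, which is greater than 1, so the flow is supercritical.

supercritical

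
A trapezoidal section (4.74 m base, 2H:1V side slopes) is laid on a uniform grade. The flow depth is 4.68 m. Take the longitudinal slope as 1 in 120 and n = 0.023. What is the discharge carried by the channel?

Q = 491 m³/s

With bottom width b = 4.74 m and side slope z = 2: A = (b + zy)y = (4.74 + 2×4.68)×4.68 = 65.99 m²; P = b + 2y√(1+z²) = 4.74 + 2×4.68×2.236 = 25.67 m.
Hydraulic radius R = A/P = 65.99/25.67 = 2.571 m.
Manning's equation: Q = (1/n) A R^(2/3) S^(1/2) = (1/0.023) × 65.99 × 2.571^(2/3) × 0.008333^(1/2) = 491 m³/s.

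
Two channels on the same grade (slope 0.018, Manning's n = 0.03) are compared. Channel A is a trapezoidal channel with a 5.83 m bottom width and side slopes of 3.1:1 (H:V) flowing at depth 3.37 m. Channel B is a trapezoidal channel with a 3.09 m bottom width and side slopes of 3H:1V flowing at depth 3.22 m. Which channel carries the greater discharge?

channel A

Channel A: With bottom width b = 5.83 m and side slope z = 3.1: A = (b + zy)y = (5.83 + 3.1×3.37)×3.37 = 54.85 m²; P = b + 2y√(1+z²) = 5.83 + 2×3.37×3.257 = 27.78 m. Hydraulic radius R = A/P = 54.85/27.78 = 1.974 m. Q_A = (1/0.03)·54.85·1.974^(2/3)·√0.018 = 386.1 m³/s.
Channel B: With bottom width b = 3.09 m and side slope z = 3: A = (b + zy)y = (3.09 + 3×3.22)×3.22 = 41.05 m²; P = b + 2y√(1+z²) = 3.09 + 2×3.22×3.162 = 23.46 m. Hydraulic radius R = A/P = 41.05/23.46 = 1.75 m. Q_B = (1/0.03)·41.05·1.75^(2/3)·√0.018 = 266.7 m³/s.
Q_A = 386.1 m³/s vs Q_B = 266.7 m³/s, so channel A carries more.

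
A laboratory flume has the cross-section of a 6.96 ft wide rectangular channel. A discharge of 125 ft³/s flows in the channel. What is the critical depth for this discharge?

For a rectangular channel, critical depth y_c = (q²/g)^(1/3) where q = Q/b = 125/6.96 = 17.96 ft²/s.
So y_c = (17.96²/32.2)^(1/3) = 2.16 ft.

y_c = 2.16 ft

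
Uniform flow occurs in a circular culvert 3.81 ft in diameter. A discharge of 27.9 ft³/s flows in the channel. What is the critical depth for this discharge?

At critical depth, Q² T / (g A³) = 1, i.e. A³/T = Q²/g = 27.9²/32.2 = 24.17.
Try y = 1.97 ft: A³/T = 55.27 — high.
Try y = 1.59 ft: A³/T = 24.35 — close enough.

y_c = 1.59 ft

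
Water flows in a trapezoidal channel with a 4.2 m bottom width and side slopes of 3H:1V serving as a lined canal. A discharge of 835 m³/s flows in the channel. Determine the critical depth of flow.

y_c = 6.26 m

At critical depth, Q² T / (g A³) = 1, i.e. A³/T = Q²/g = 835²/9.81 = 71070.
Try y = 4.73 m: A³/T = 20200 — short.
Try y = 7.62 m: A³/T = 175600 — over.
Try y = 6.26 m: A³/T = 71290 — ≈ 71070.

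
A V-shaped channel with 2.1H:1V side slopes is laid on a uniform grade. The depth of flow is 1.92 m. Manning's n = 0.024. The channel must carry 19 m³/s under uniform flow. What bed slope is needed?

S = 0.0042

For a triangular section with side slope z = 2.1: A = zy² = 2.1×1.92² = 7.741 m²; P = 2y√(1+z²) = 2×1.92×2.326 = 8.932 m.
Hydraulic radius R = A/P = 7.741/8.932 = 0.8667 m.
From Manning's equation, S = [nQ / (1 A R^(2/3))]² = [0.024 × 19 / (1 × 7.741 × 0.8667^(2/3))]² = 0.0042.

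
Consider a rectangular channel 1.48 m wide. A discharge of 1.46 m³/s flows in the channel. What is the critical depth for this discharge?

For a rectangular channel, critical depth y_c = (q²/g)^(1/3) where q = Q/b = 1.46/1.48 = 0.9865 m²/s.
So y_c = (0.9865²/9.81)^(1/3) = 0.463 m.

y_c = 0.463 m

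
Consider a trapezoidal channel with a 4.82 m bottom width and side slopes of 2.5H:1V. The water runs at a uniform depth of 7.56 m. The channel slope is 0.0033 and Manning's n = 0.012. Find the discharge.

Q = 2140 m³/s

With bottom width b = 4.82 m and side slope z = 2.5: A = (b + zy)y = (4.82 + 2.5×7.56)×7.56 = 179.3 m²; P = b + 2y√(1+z²) = 4.82 + 2×7.56×2.693 = 45.53 m.
Hydraulic radius R = A/P = 179.3/45.53 = 3.938 m.
Manning's equation: Q = (1/n) A R^(2/3) S^(1/2) = (1/0.012) × 179.3 × 3.938^(2/3) × 0.0033^(1/2) = 2140 m³/s.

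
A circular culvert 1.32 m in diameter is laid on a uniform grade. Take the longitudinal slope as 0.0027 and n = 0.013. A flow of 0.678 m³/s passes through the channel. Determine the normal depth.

y_n = 0.459 m

Manning's equation rearranged: A R^(2/3) = nQ / (1·√S) = 0.013 × 0.678 / (√0.0027) = 0.1696.
Try y = 0.496 m: A R^(2/3) = 0.1963 — over.
Try y = 0.459 m: A R^(2/3) = 0.1697 — ≈ 0.1696.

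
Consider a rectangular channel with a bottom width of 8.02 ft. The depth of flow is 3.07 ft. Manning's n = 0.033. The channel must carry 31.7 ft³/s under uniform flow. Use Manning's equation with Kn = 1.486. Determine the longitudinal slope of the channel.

S = 0.000391

Flow area A = b·y = 8.02 × 3.07 = 24.62 ft². Wetted perimeter P = b + 2y = 8.02 + 2×3.07 = 14.16 ft.
Hydraulic radius R = A/P = 24.62/14.16 = 1.739 ft.
From Manning's equation, S = [nQ / (1.486 A R^(2/3))]² = [0.033 × 31.7 / (1.486 × 24.62 × 1.739^(2/3))]² = 0.000391.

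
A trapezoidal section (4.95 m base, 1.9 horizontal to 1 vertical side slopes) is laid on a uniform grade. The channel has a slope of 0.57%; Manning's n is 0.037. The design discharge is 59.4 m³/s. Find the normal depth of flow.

Manning's equation rearranged: A R^(2/3) = nQ / (1·√S) = 0.037 × 59.4 / (√0.0057) = 29.11.
At y = 2.69 m: A R^(2/3) = 37.64 — too large.
At y = 2.01 m: A R^(2/3) = 20.97 — too small.
At y = 2.37 m: A R^(2/3) = 29.11 — matches.

y_n = 2.37 m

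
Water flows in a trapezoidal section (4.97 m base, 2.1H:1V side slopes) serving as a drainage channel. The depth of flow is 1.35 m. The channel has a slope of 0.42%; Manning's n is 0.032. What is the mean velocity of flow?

With bottom width b = 4.97 m and side slope z = 2.1: A = (b + zy)y = (4.97 + 2.1×1.35)×1.35 = 10.54 m²; P = b + 2y√(1+z²) = 4.97 + 2×1.35×2.326 = 11.25 m.
Hydraulic radius R = A/P = 10.54/11.25 = 0.9366 m.
From Manning's equation, V = (1/n) R^(2/3) S^(1/2) = (1/0.032) × 0.9366^(2/3) × 0.0042^(1/2) = 1.94 m/s.

V = 1.94 m/s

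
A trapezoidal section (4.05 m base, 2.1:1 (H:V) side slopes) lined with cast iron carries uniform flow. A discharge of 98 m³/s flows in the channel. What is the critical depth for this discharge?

y_c = 2.58 m

At critical depth, Q² T / (g A³) = 1, i.e. A³/T = Q²/g = 98²/9.81 = 979.
Try y = 2.88 m: A³/T = 1523 — over.
Try y = 1.76 m: A³/T = 221.4 — short.
Try y = 2.58 m: A³/T = 979.2 — ≈ 979.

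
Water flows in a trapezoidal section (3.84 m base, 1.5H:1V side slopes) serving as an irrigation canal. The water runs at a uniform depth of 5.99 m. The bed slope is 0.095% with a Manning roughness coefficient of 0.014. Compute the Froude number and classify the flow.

With bottom width b = 3.84 m and side slope z = 1.5: A = (b + zy)y = (3.84 + 1.5×5.99)×5.99 = 76.82 m²; P = b + 2y√(1+z²) = 3.84 + 2×5.99×1.803 = 25.44 m.
Hydraulic radius R = A/P = 76.82/25.44 = 3.02 m.
V = (1/n) R^(2/3) √S = (1/0.014) × 3.02^(2/3) × √0.00095 = 4.6 m/s. Hydraulic depth D_h = A/T = 76.82/21.81 = 3.522 m.
Froude number Fr = V/√(g·D_h) = 4.6/√(9.81×3.522) = 0.783, which is less than 1, so the flow is subcritical.

subcritical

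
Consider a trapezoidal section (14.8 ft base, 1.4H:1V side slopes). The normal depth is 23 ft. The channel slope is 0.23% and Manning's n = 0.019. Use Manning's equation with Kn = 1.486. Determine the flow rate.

With bottom width b = 14.8 ft and side slope z = 1.4: A = (b + zy)y = (14.8 + 1.4×23)×23 = 1081 ft²; P = b + 2y√(1+z²) = 14.8 + 2×23×1.72 = 93.94 ft.
Hydraulic radius R = A/P = 1081/93.94 = 11.51 ft.
Manning's equation: Q = (1.486/n) A R^(2/3) S^(1/2) = (1.486/0.019) × 1081 × 11.51^(2/3) × 0.0023^(1/2) = 20700 ft³/s.

Q = 20700 ft³/s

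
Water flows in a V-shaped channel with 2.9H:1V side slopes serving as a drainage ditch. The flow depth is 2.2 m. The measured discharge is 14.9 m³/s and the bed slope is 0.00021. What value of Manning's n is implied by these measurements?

For a triangular section with side slope z = 2.9: A = zy² = 2.9×2.2² = 14.04 m²; P = 2y√(1+z²) = 2×2.2×3.068 = 13.5 m.
Hydraulic radius R = A/P = 14.04/13.5 = 1.04 m.
Rearranging Manning's equation: n = (1/Q) A R^(2/3) S^(1/2) = (1/14.9) × 14.04 × 1.04^(2/3) × √0.00021 = 0.014.

n = 0.014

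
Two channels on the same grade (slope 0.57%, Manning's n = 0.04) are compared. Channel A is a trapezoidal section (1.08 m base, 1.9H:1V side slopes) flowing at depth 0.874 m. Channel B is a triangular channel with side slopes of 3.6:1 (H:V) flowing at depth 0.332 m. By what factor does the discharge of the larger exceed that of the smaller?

Channel A: With bottom width b = 1.08 m and side slope z = 1.9: A = (b + zy)y = (1.08 + 1.9×0.874)×0.874 = 2.395 m²; P = b + 2y√(1+z²) = 1.08 + 2×0.874×2.147 = 4.833 m. Hydraulic radius R = A/P = 2.395/4.833 = 0.4956 m. Q_A = (1/0.04)·2.395·0.4956^(2/3)·√0.0057 = 2.831 m³/s.
Channel B: For a triangular section with side slope z = 3.6: A = zy² = 3.6×0.332² = 0.3968 m²; P = 2y√(1+z²) = 2×0.332×3.736 = 2.481 m. Hydraulic radius R = A/P = 0.3968/2.481 = 0.1599 m. Q_B = (1/0.04)·0.3968·0.1599^(2/3)·√0.0057 = 0.2207 m³/s.
The larger discharge is 2.831 m³/s and the smaller is 0.2207 m³/s; the ratio is 12.8.

12.8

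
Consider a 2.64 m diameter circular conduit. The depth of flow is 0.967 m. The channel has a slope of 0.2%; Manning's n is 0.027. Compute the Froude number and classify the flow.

For a circular section of diameter D = 2.64 m at depth y = 0.967 m, the central angle is θ = 2 arccos(1 − 2y/D) = 2.6 rad. Then A = (D²/8)(θ − sin θ) = 1.816 m² and P = Dθ/2 = 3.432 m.
Hydraulic radius R = A/P = 1.816/3.432 = 0.5292 m.
V = (1/n) R^(2/3) √S = (1/0.027) × 0.5292^(2/3) × √0.002 = 1.084 m/s. Hydraulic depth D_h = A/T = 1.816/2.544 = 0.714 m.
Froude number Fr = V/√(g·D_h) = 1.084/√(9.81×0.714) = 0.409, which is less than 1, so the flow is subcritical.

subcritical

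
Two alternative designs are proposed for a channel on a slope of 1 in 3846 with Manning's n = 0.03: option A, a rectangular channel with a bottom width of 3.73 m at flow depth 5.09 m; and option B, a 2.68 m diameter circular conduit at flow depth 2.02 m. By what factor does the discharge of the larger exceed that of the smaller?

Channel A: Flow area A = b·y = 3.73 × 5.09 = 18.99 m². Wetted perimeter P = b + 2y = 3.73 + 2×5.09 = 13.91 m. Hydraulic radius R = A/P = 18.99/13.91 = 1.365 m. Q_A = (1/0.03)·18.99·1.365^(2/3)·√0.00026 = 12.56 m³/s.
Channel B: For a circular section of diameter D = 2.68 m at depth y = 2.02 m, the central angle is θ = 2 arccos(1 − 2y/D) = 4.206 rad. Then A = (D²/8)(θ − sin θ) = 4.561 m² and P = Dθ/2 = 5.636 m. Hydraulic radius R = A/P = 4.561/5.636 = 0.8093 m. Q_B = (1/0.03)·4.561·0.8093^(2/3)·√0.00026 = 2.129 m³/s.
The larger discharge is 12.56 m³/s and the smaller is 2.129 m³/s; the ratio is 5.9.

5.9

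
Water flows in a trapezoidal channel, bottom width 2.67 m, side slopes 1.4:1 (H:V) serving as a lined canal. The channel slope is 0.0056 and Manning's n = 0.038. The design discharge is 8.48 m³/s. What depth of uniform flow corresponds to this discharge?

y_n = 1.19 m

Manning's equation rearranged: A R^(2/3) = nQ / (1·√S) = 0.038 × 8.48 / (√0.0056) = 4.306.
Trying y = 1.43 m: A R^(2/3) = 6.136 — over.
Trying y = 1.19 m: A R^(2/3) = 4.308 — matches.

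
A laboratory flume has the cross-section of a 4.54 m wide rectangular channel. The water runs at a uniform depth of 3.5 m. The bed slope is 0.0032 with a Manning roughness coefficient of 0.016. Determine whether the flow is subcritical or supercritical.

subcritical

Flow area A = b·y = 4.54 × 3.5 = 15.89 m². Wetted perimeter P = b + 2y = 4.54 + 2×3.5 = 11.54 m.
Hydraulic radius R = A/P = 15.89/11.54 = 1.377 m.
V = (1/n) R^(2/3) √S = (1/0.016) × 1.377^(2/3) × √0.0032 = 4.376 m/s. Hydraulic depth D_h = A/T = 15.89/4.54 = 3.5 m.
Froude number Fr = V/√(g·D_h) = 4.376/√(9.81×3.5) = 0.747, which is less than 1, so the flow is subcritical.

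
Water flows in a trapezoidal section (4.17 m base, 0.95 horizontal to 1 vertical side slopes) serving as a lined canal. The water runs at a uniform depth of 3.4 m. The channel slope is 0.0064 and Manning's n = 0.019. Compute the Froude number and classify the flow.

supercritical

With bottom width b = 4.17 m and side slope z = 0.95: A = (b + zy)y = (4.17 + 0.95×3.4)×3.4 = 25.16 m²; P = b + 2y√(1+z²) = 4.17 + 2×3.4×1.379 = 13.55 m.
Hydraulic radius R = A/P = 25.16/13.55 = 1.857 m.
V = (1/n) R^(2/3) √S = (1/0.019) × 1.857^(2/3) × √0.0064 = 6.361 m/s. Hydraulic depth D_h = A/T = 25.16/10.63 = 2.367 m.
Froude number Fr = V/√(g·D_h) = 6.361/√(9.81×2.367) = 1.32, which is greater than 1, so the flow is supercritical.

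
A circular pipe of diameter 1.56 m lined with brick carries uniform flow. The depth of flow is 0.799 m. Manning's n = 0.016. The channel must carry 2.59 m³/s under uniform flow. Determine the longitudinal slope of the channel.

S = 0.00608

For a circular section of diameter D = 1.56 m at depth y = 0.799 m, the central angle is θ = 2 arccos(1 − 2y/D) = 3.19 rad. Then A = (D²/8)(θ − sin θ) = 0.9853 m² and P = Dθ/2 = 2.488 m.
Hydraulic radius R = A/P = 0.9853/2.488 = 0.396 m.
From Manning's equation, S = [nQ / (1 A R^(2/3))]² = [0.016 × 2.59 / (1 × 0.9853 × 0.396^(2/3))]² = 0.00608.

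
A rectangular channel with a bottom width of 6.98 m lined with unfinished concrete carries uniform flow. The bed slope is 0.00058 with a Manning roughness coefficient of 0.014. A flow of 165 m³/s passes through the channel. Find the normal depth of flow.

Manning's equation rearranged: A R^(2/3) = nQ / (1·√S) = 0.014 × 165 / (√0.00058) = 95.92.
At y = 6.65 m: A R^(2/3) = 80.62 — too small.
At y = 8.56 m: A R^(2/3) = 109.4 — too large.
At y = 7.67 m: A R^(2/3) = 95.93 — close enough.

y_n = 7.67 m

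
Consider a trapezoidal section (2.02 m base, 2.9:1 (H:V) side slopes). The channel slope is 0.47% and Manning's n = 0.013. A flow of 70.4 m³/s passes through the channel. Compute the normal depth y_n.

y_n = 1.82 m

Manning's equation rearranged: A R^(2/3) = nQ / (1·√S) = 0.013 × 70.4 / (√0.0047) = 13.35.
At y = 2.28 m: A R^(2/3) = 22.59 — too large.
At y = 1.35 m: A R^(2/3) = 6.776 — too small.
At y = 1.82 m: A R^(2/3) = 13.35 — ≈ 13.35.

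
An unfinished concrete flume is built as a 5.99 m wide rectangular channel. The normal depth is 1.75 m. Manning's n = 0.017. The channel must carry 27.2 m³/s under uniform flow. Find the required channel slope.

S = 0.0017

Flow area A = b·y = 5.99 × 1.75 = 10.48 m². Wetted perimeter P = b + 2y = 5.99 + 2×1.75 = 9.49 m.
Hydraulic radius R = A/P = 10.48/9.49 = 1.105 m.
From Manning's equation, S = [nQ / (1 A R^(2/3))]² = [0.017 × 27.2 / (1 × 10.48 × 1.105^(2/3))]² = 0.0017.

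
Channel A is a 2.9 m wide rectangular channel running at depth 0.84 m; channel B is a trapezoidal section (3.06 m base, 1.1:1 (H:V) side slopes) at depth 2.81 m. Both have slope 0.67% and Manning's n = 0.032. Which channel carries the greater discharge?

channel B

Channel A: Flow area A = b·y = 2.9 × 0.84 = 2.436 m². Wetted perimeter P = b + 2y = 2.9 + 2×0.84 = 4.58 m. Hydraulic radius R = A/P = 2.436/4.58 = 0.5319 m. Q_A = (1/0.032)·2.436·0.5319^(2/3)·√0.0067 = 4.09 m³/s.
Channel B: With bottom width b = 3.06 m and side slope z = 1.1: A = (b + zy)y = (3.06 + 1.1×2.81)×2.81 = 17.28 m²; P = b + 2y√(1+z²) = 3.06 + 2×2.81×1.487 = 11.41 m. Hydraulic radius R = A/P = 17.28/11.41 = 1.514 m. Q_B = (1/0.032)·17.28·1.514^(2/3)·√0.0067 = 58.3 m³/s.
Q_A = 4.09 m³/s vs Q_B = 58.3 m³/s, so channel B carries more.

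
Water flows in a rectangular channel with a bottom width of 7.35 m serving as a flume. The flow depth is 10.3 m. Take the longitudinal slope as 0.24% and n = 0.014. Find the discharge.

Flow area A = b·y = 7.35 × 10.3 = 75.7 m². Wetted perimeter P = b + 2y = 7.35 + 2×10.3 = 27.95 m.
Hydraulic radius R = A/P = 75.7/27.95 = 2.709 m.
Manning's equation: Q = (1/n) A R^(2/3) S^(1/2) = (1/0.014) × 75.7 × 2.709^(2/3) × 0.0024^(1/2) = 515 m³/s.

Q = 515 m³/s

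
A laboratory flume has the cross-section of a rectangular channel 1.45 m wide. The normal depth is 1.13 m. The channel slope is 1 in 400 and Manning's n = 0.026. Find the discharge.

Flow area A = b·y = 1.45 × 1.13 = 1.638 m². Wetted perimeter P = b + 2y = 1.45 + 2×1.13 = 3.71 m.
Hydraulic radius R = A/P = 1.638/3.71 = 0.4416 m.
Manning's equation: Q = (1/n) A R^(2/3) S^(1/2) = (1/0.026) × 1.638 × 0.4416^(2/3) × 0.0025^(1/2) = 1.83 m³/s.

Q = 1.83 m³/s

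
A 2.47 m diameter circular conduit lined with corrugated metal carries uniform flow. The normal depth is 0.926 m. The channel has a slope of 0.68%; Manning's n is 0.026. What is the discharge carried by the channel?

Q = 3.3 m³/s

For a circular section of diameter D = 2.47 m at depth y = 0.926 m, the central angle is θ = 2 arccos(1 − 2y/D) = 2.636 rad. Then A = (D²/8)(θ − sin θ) = 1.641 m² and P = Dθ/2 = 3.255 m.
Hydraulic radius R = A/P = 1.641/3.255 = 0.504 m.
Manning's equation: Q = (1/n) A R^(2/3) S^(1/2) = (1/0.026) × 1.641 × 0.504^(2/3) × 0.0068^(1/2) = 3.3 m³/s.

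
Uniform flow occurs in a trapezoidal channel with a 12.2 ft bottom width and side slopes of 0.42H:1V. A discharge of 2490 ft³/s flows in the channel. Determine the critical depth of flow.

At critical depth, Q² T / (g A³) = 1, i.e. A³/T = Q²/g = 2490²/32.2 = 192500.
At y = 12.1 ft: A³/T = 408900 — too large.
At y = 6.95 ft: A³/T = 64320 — too small.
At y = 9.69 ft: A³/T = 192700 — matches.

y_c = 9.69 ft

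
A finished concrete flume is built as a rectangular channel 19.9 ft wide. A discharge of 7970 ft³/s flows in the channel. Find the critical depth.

For a rectangular channel, critical depth y_c = (q²/g)^(1/3) where q = Q/b = 7970/19.9 = 400.5 ft²/s.
So y_c = (400.5²/32.2)^(1/3) = 17.1 ft.

y_c = 17.1 ft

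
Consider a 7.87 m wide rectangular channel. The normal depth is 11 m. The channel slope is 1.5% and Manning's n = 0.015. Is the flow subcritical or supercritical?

supercritical

Flow area A = b·y = 7.87 × 11 = 86.57 m². Wetted perimeter P = b + 2y = 7.87 + 2×11 = 29.87 m.
Hydraulic radius R = A/P = 86.57/29.87 = 2.898 m.
V = (1/n) R^(2/3) √S = (1/0.015) × 2.898^(2/3) × √0.015 = 16.6 m/s. Hydraulic depth D_h = A/T = 86.57/7.87 = 11 m.
Froude number Fr = V/√(g·D_h) = 16.6/√(9.81×11) = 1.6, which is greater than 1, so the flow is supercritical.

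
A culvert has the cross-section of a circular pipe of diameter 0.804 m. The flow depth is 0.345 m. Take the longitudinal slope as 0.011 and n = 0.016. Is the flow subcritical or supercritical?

supercritical

For a circular section of diameter D = 0.804 m at depth y = 0.345 m, the central angle is θ = 2 arccos(1 − 2y/D) = 2.857 rad. Then A = (D²/8)(θ − sin θ) = 0.2082 m² and P = Dθ/2 = 1.149 m.
Hydraulic radius R = A/P = 0.2082/1.149 = 0.1813 m.
V = (1/n) R^(2/3) √S = (1/0.016) × 0.1813^(2/3) × √0.011 = 2.099 m/s. Hydraulic depth D_h = A/T = 0.2082/0.7959 = 0.2616 m.
Froude number Fr = V/√(g·D_h) = 2.099/√(9.81×0.2616) = 1.31, which is greater than 1, so the flow is supercritical.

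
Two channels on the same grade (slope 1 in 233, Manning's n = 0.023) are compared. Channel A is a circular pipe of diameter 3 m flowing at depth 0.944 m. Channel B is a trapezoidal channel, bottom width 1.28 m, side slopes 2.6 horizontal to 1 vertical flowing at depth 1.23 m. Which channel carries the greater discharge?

channel B

Channel A: For a circular section of diameter D = 3 m at depth y = 0.944 m, the central angle is θ = 2 arccos(1 − 2y/D) = 2.382 rad. Then A = (D²/8)(θ − sin θ) = 1.905 m² and P = Dθ/2 = 3.573 m. Hydraulic radius R = A/P = 1.905/3.573 = 0.5332 m. Q_A = (1/0.023)·1.905·0.5332^(2/3)·√0.004292 = 3.569 m³/s.
Channel B: With bottom width b = 1.28 m and side slope z = 2.6: A = (b + zy)y = (1.28 + 2.6×1.23)×1.23 = 5.508 m²; P = b + 2y√(1+z²) = 1.28 + 2×1.23×2.786 = 8.133 m. Hydraulic radius R = A/P = 5.508/8.133 = 0.6773 m. Q_B = (1/0.023)·5.508·0.6773^(2/3)·√0.004292 = 12.1 m³/s.
Q_A = 3.569 m³/s vs Q_B = 12.1 m³/s, so channel B carries more.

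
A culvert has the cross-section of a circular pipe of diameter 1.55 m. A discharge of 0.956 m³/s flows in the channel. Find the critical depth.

y_c = 0.49 m

At critical depth, Q² T / (g A³) = 1, i.e. A³/T = Q²/g = 0.956²/9.81 = 0.09316.
At y = 0.617 m: A³/T = 0.2263 — high.
At y = 0.49 m: A³/T = 0.09305 — matches.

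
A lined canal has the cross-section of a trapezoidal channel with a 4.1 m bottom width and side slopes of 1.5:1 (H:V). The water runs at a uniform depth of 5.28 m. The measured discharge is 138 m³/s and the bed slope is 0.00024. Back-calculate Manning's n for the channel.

n = 0.014

With bottom width b = 4.1 m and side slope z = 1.5: A = (b + zy)y = (4.1 + 1.5×5.28)×5.28 = 63.47 m²; P = b + 2y√(1+z²) = 4.1 + 2×5.28×1.803 = 23.14 m.
Hydraulic radius R = A/P = 63.47/23.14 = 2.743 m.
Rearranging Manning's equation: n = (1/Q) A R^(2/3) S^(1/2) = (1/138) × 63.47 × 2.743^(2/3) × √0.00024 = 0.014.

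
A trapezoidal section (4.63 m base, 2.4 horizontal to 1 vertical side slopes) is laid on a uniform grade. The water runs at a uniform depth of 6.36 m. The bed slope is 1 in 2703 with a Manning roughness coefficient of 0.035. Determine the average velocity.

With bottom width b = 4.63 m and side slope z = 2.4: A = (b + zy)y = (4.63 + 2.4×6.36)×6.36 = 126.5 m²; P = b + 2y√(1+z²) = 4.63 + 2×6.36×2.6 = 37.7 m.
Hydraulic radius R = A/P = 126.5/37.7 = 3.356 m.
From Manning's equation, V = (1/n) R^(2/3) S^(1/2) = (1/0.035) × 3.356^(2/3) × 0.00037^(1/2) = 1.23 m/s.

V = 1.23 m/s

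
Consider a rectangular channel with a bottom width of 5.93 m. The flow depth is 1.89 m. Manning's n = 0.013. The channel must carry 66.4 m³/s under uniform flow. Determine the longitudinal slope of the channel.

S = 0.0049

Flow area A = b·y = 5.93 × 1.89 = 11.21 m². Wetted perimeter P = b + 2y = 5.93 + 2×1.89 = 9.71 m.
Hydraulic radius R = A/P = 11.21/9.71 = 1.154 m.
From Manning's equation, S = [nQ / (1 A R^(2/3))]² = [0.013 × 66.4 / (1 × 11.21 × 1.154^(2/3))]² = 0.0049.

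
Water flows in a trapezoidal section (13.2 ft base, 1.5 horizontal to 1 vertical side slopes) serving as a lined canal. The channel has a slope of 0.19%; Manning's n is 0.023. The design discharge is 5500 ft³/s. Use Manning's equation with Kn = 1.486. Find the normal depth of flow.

Manning's equation rearranged: A R^(2/3) = nQ / (1.486·√S) = 0.023 × 5500 / (1.486 × √0.0019) = 1953.
Trying y = 18.1 ft: A R^(2/3) = 3232 — too large.
Trying y = 14.4 ft: A R^(2/3) = 1953 — ≈ 1953.

y_n = 14.4 ft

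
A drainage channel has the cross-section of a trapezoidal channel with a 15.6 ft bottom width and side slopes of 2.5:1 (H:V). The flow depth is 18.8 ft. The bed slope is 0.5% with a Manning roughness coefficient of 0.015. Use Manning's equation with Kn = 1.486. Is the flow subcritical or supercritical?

supercritical

With bottom width b = 15.6 ft and side slope z = 2.5: A = (b + zy)y = (15.6 + 2.5×18.8)×18.8 = 1177 ft²; P = b + 2y√(1+z²) = 15.6 + 2×18.8×2.693 = 116.8 ft.
Hydraulic radius R = A/P = 1177/116.8 = 10.07 ft.
V = (1.486/n) R^(2/3) √S = (1.486/0.015) × 10.07^(2/3) × √0.005 = 32.67 ft/s. Hydraulic depth D_h = A/T = 1177/109.6 = 10.74 ft.
Froude number Fr = V/√(g·D_h) = 32.67/√(32.2×10.74) = 1.76, which is greater than 1, so the flow is supercritical.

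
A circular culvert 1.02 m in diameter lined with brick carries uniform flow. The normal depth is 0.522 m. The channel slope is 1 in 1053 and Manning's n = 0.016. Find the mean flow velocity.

V = 0.782 m/s

For a circular section of diameter D = 1.02 m at depth y = 0.522 m, the central angle is θ = 2 arccos(1 − 2y/D) = 3.189 rad. Then A = (D²/8)(θ − sin θ) = 0.4208 m² and P = Dθ/2 = 1.626 m.
Hydraulic radius R = A/P = 0.4208/1.626 = 0.2588 m.
From Manning's equation, V = (1/n) R^(2/3) S^(1/2) = (1/0.016) × 0.2588^(2/3) × 0.0009497^(1/2) = 0.782 m/s.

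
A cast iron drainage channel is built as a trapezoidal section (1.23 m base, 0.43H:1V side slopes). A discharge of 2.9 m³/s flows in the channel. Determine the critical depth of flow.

At critical depth, Q² T / (g A³) = 1, i.e. A³/T = Q²/g = 2.9²/9.81 = 0.8573.
Try y = 0.591 m: A³/T = 0.3882 — short.
Try y = 0.934 m: A³/T = 1.741 — over.
Try y = 0.754 m: A³/T = 0.8568 — close enough.

y_c = 0.754 m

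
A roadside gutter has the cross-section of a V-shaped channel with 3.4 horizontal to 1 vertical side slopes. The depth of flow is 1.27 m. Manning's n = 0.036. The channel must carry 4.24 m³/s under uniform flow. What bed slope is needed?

S = 0.0015

For a triangular section with side slope z = 3.4: A = zy² = 3.4×1.27² = 5.484 m²; P = 2y√(1+z²) = 2×1.27×3.544 = 9.002 m.
Hydraulic radius R = A/P = 5.484/9.002 = 0.6092 m.
From Manning's equation, S = [nQ / (1 A R^(2/3))]² = [0.036 × 4.24 / (1 × 5.484 × 0.6092^(2/3))]² = 0.0015.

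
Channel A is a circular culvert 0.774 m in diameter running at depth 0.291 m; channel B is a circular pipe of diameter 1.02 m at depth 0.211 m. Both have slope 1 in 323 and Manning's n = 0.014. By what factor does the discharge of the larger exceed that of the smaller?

1.54

Channel A: For a circular section of diameter D = 0.774 m at depth y = 0.291 m, the central angle is θ = 2 arccos(1 − 2y/D) = 2.64 rad. Then A = (D²/8)(θ − sin θ) = 0.1617 m² and P = Dθ/2 = 1.022 m. Hydraulic radius R = A/P = 0.1617/1.022 = 0.1583 m. Q_A = (1/0.014)·0.1617·0.1583^(2/3)·√0.003096 = 0.1881 m³/s.
Channel B: For a circular section of diameter D = 1.02 m at depth y = 0.211 m, the central angle is θ = 2 arccos(1 − 2y/D) = 1.889 rad. Then A = (D²/8)(θ − sin θ) = 0.1221 m² and P = Dθ/2 = 0.9632 m. Hydraulic radius R = A/P = 0.1221/0.9632 = 0.1268 m. Q_B = (1/0.014)·0.1221·0.1268^(2/3)·√0.003096 = 0.1224 m³/s.
The larger discharge is 0.1881 m³/s and the smaller is 0.1224 m³/s; the ratio is 1.54.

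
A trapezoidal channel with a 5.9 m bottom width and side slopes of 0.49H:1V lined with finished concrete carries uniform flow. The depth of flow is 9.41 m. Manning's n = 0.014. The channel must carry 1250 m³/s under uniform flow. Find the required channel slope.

With bottom width b = 5.9 m and side slope z = 0.49: A = (b + zy)y = (5.9 + 0.49×9.41)×9.41 = 98.91 m²; P = b + 2y√(1+z²) = 5.9 + 2×9.41×1.114 = 26.86 m.
Hydraulic radius R = A/P = 98.91/26.86 = 3.683 m.
From Manning's equation, S = [nQ / (1 A R^(2/3))]² = [0.014 × 1250 / (1 × 98.91 × 3.683^(2/3))]² = 0.0055.

S = 0.0055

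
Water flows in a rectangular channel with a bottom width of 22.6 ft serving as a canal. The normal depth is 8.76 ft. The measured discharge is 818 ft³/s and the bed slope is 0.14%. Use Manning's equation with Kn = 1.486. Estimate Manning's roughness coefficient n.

n = 0.039

Flow area A = b·y = 22.6 × 8.76 = 198 ft². Wetted perimeter P = b + 2y = 22.6 + 2×8.76 = 40.12 ft.
Hydraulic radius R = A/P = 198/40.12 = 4.935 ft.
Rearranging Manning's equation: n = (1.486/Q) A R^(2/3) S^(1/2) = (1.486/818) × 198 × 4.935^(2/3) × √0.0014 = 0.039.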